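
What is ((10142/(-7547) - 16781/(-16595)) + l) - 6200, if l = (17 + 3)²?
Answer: -726447957283/125242465 ≈ -5800.3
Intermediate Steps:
l = 400 (l = 20² = 400)
((10142/(-7547) - 16781/(-16595)) + l) - 6200 = ((10142/(-7547) - 16781/(-16595)) + 400) - 6200 = ((10142*(-1/7547) - 16781*(-1/16595)) + 400) - 6200 = ((-10142/7547 + 16781/16595) + 400) - 6200 = (-41660283/125242465 + 400) - 6200 = 50055325717/125242465 - 6200 = -726447957283/125242465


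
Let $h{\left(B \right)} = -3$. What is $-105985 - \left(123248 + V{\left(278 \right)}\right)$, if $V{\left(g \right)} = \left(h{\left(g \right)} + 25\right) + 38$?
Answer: $-229293$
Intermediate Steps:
$V{\left(g \right)} = 60$ ($V{\left(g \right)} = \left(-3 + 25\right) + 38 = 22 + 38 = 60$)
$-105985 - \left(123248 + V{\left(278 \right)}\right) = -105985 - \left(123248 + 60\right) = -105985 - 123308 = -229293$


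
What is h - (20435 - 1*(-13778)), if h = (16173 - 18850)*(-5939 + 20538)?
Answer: -39115736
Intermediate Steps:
h = -39081523 (h = -2677*14599 = -39081523)
h - (20435 - 1*(-13778)) = -39081523 - (20435 - 1*(-13778)) = -39081523 - (20435 + 13778) = -39081523 - 1*34213 = -39081523 - 34213 = -39115736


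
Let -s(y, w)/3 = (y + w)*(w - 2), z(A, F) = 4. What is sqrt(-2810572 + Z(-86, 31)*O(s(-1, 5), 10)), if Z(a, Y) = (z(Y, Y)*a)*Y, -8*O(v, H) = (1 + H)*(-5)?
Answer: I*sqrt(2883887) ≈ 1698.2*I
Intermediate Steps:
s(y, w) = -3*(-2 + w)*(w + y) (s(y, w) = -3*(y + w)*(w - 2) = -3*(w + y)*(-2 + w) = -3*(-2 + w)*(w + y))
O(v, H) = 5/8 + 5*H/8 (O(v, H) = -(1 + H)*(-5)/8 = -(-5 - 5*H)/8 = 5/8 + 5*H/8)
Z(a, Y) = 4*Y*a (Z(a, Y) = (4*a)*Y = 4*Y*a)
sqrt(-2810572 + Z(-86, 31)*O(s(-1, 5), 10)) = sqrt(-2810572 + (4*31*(-86))*(5/8 + (5/8)*10)) = sqrt(-2810572 - 10664*(5/8 + 25/4)) = sqrt(-2810572 - 10664*55/8) = sqrt(-2810572 - 73315) = sqrt(-2883887) = I*sqrt(2883887)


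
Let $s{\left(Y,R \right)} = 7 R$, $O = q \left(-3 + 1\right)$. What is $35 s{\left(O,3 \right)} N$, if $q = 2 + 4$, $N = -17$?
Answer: $-12495$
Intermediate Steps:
$q = 6$
$O = -12$ ($O = 6 \left(-3 + 1\right) = 6 \left(-2\right) = -12$)
$35 s{\left(O,3 \right)} N = 35 \cdot 7 \cdot 3 \left(-17\right) = 35 \cdot 21 \left(-17\right) = 735 \left(-17\right) = -12495$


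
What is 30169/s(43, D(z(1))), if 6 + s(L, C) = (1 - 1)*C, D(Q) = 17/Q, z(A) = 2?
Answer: -30169/6 ≈ -5028.2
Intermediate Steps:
s(L, C) = -6 (s(L, C) = -6 + (1 - 1)*C = -6 + 0*C = -6 + 0 = -6)
30169/s(43, D(z(1))) = 30169/(-6) = 30169*(-⅙) = -30169/6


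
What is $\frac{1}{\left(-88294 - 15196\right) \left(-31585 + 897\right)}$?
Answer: $\frac{1}{3175901120} \approx 3.1487 \cdot 10^{-10}$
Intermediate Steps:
$\frac{1}{\left(-88294 - 15196\right) \left(-31585 + 897\right)} = \frac{1}{\left(-103490\right) \left(-30688\right)} = \left(- \frac{1}{103490}\right) \left(- \frac{1}{30688}\right) = \frac{1}{3175901120}$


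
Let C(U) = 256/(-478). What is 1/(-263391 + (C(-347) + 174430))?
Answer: -239/21261807 ≈ -1.1241e-5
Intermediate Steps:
C(U) = -128/239 (C(U) = 256*(-1/478) = -128/239)
1/(-263391 + (C(-347) + 174430)) = 1/(-263391 + (-128/239 + 174430)) = 1/(-263391 + 41688642/239) = 1/(-21261807/239) = -239/21261807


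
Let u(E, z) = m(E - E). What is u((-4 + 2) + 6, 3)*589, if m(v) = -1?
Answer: -589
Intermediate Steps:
u(E, z) = -1
u((-4 + 2) + 6, 3)*589 = -1*589 = -589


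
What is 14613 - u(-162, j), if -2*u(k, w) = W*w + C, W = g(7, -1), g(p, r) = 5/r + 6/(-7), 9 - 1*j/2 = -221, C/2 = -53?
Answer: 92490/7 ≈ 13213.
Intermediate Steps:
C = -106 (C = 2*(-53) = -106)
j = 460 (j = 18 - 2*(-221) = 18 + 442 = 460)
g(p, r) = -6/7 + 5/r (g(p, r) = 5/r + 6*(-1/7) = 5/r - 6/7 = -6/7 + 5/r)
W = -41/7 (W = -6/7 + 5/(-1) = -6/7 + 5*(-1) = -6/7 - 5 = -41/7 ≈ -5.8571)
u(k, w) = 53 + 41*w/14 (u(k, w) = -(-41*w/7 - 106)/2 = -(-106 - 41*w/7)/2 = 53 + 41*w/14)
14613 - u(-162, j) = 14613 - (53 + (41/14)*460) = 14613 - (53 + 9430/7) = 14613 - 1*9801/7 = 14613 - 9801/7 = 92490/7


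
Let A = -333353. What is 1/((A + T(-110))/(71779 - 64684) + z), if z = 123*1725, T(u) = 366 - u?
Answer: 2365/501682916 ≈ 4.7141e-6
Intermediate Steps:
z = 212175
1/((A + T(-110))/(71779 - 64684) + z) = 1/((-333353 + (366 - 1*(-110)))/(71779 - 64684) + 212175) = 1/((-333353 + (366 + 110))/7095 + 212175) = 1/((-333353 + 476)*(1/7095) + 212175) = 1/(-332877*1/7095 + 212175) = 1/(-110959/2365 + 212175) = 1/(501682916/2365) = 2365/501682916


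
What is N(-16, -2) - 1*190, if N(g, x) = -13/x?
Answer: -367/2 ≈ -183.50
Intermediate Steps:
N(-16, -2) - 1*190 = -13/(-2) - 1*190 = -13*(-½) - 190 = 13/2 - 190 = -367/2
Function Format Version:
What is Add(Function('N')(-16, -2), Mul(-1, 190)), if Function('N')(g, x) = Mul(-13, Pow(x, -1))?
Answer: Rational(-367, 2) ≈ -183.50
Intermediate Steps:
Add(Function('N')(-16, -2), Mul(-1, 190)) = Add(Mul(-13, Pow(-2, -1)), Mul(-1, 190)) = Add(Mul(-13, Rational(-1, 2)), -190) = Add(Rational(13, 2), -190) = Rational(-367, 2)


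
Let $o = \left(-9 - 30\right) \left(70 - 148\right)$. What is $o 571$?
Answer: $1736982$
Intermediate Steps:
$o = 3042$ ($o = \left(-39\right) \left(-78\right) = 3042$)
$o 571 = 3042 \cdot 571 = 1736982$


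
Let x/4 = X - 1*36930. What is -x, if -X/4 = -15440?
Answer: -99320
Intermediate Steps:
X = 61760 (X = -4*(-15440) = 61760)
x = 99320 (x = 4*(61760 - 1*36930) = 4*(61760 - 36930) = 4*24830 = 99320)
-x = -1*99320 = -99320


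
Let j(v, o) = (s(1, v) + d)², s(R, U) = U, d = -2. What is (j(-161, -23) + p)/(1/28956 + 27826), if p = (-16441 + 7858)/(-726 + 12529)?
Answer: 9080176641744/9510027141571 ≈ 0.95480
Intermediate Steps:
j(v, o) = (-2 + v)² (j(v, o) = (v - 2)² = (-2 + v)²)
p = -8583/11803 ≈ -0.72719
(j(-161, -23) + p)/(1/28956 + 27826) = ((-2 - 161)² - 8583/11803)/(1/28956 + 27826) = ((-163)² - 8583/11803)/(1/28956 + 27826) = (26569 - 8583/11803)/(805729657/28956) = (313585324/11803)*(28956/805729657) = 9080176641744/9510027141571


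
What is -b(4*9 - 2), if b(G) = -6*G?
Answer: 204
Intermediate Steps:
-b(4*9 - 2) = -(-6)*(4*9 - 2) = -(-6)*(36 - 2) = -(-6)*34 = -1*(-204) = 204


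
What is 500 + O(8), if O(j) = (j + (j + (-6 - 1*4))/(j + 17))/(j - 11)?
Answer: 12434/25 ≈ 497.36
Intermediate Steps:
O(j) = (j + (-10 + j)/(17 + j))/(-11 + j) (O(j) = (j + (j + (-6 - 4))/(17 + j))/(-11 + j) = (j + (j - 10)/(17 + j))/(-11 + j) = (j + (-10 + j)/(17 + j))/(-11 + j))
500 + O(8) = 500 + (-10 + 8² + 18*8)/(-187 + 8² + 6*8) = 500 + (-10 + 64 + 144)/(-187 + 64 + 48) = 500 + 198/(-75) = 500 - 1/75*198 = 500 - 66/25 = 12434/25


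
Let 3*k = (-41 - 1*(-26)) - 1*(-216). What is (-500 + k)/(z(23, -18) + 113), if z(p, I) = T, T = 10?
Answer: -433/123 ≈ -3.5203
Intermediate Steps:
k = 67 (k = ((-41 - 1*(-26)) - 1*(-216))/3 = ((-41 + 26) + 216)/3 = (-15 + 216)/3 = (⅓)*201 = 67)
z(p, I) = 10
(-500 + k)/(z(23, -18) + 113) = (-500 + 67)/(10 + 113) = -433/123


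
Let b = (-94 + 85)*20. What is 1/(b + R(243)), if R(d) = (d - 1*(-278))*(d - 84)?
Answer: 1/82659 ≈ 1.2098e-5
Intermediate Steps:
R(d) = (-84 + d)*(278 + d) (R(d) = (d + 278)*(-84 + d) = (278 + d)*(-84 + d) = (-84 + d)*(278 + d))
b = -180 (b = -9*20 = -180)
1/(b + R(243)) = 1/(-180 + (-23352 + 243² + 194*243)) = 1/(-180 + (-23352 + 59049 + 47142)) = 1/(-180 + 82839) = 1/82659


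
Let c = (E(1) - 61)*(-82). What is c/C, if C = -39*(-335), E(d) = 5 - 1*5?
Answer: 5002/13065 ≈ 0.38285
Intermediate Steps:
E(d) = 0 (E(d) = 5 - 5 = 0)
c = 5002 (c = (0 - 61)*(-82) = -61*(-82) = 5002)
C = 13065
c/C = 5002/13065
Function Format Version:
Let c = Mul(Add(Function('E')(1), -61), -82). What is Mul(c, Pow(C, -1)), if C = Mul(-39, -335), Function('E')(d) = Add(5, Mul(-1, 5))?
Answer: Rational(5002, 13065) ≈ 0.38285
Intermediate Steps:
Function('E')(d) = 0 (Function('E')(d) = Add(5, -5) = 0)
c = 5002 (c = Mul(Add(0, -61), -82) = Mul(-61, -82) = 5002)
C = 13065
Mul(c, Pow(C, -1)) = Mul(5002, Pow(13065, -1)) = Mul(5002, Rational(1, 13065)) = Rational(5002, 13065)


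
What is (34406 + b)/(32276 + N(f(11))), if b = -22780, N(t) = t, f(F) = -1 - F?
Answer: 5813/16132 ≈ 0.36034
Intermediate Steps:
(34406 + b)/(32276 + N(f(11))) = (34406 - 22780)/(32276 + (-1 - 1*11)) = 11626/(32276 + (-1 - 11)) = 11626/(32276 - 12) = 11626/32264 = 11626*(1/32264) = 5813/16132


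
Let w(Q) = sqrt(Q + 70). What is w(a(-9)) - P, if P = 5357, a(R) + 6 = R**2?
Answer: -5357 + sqrt(145) ≈ -5345.0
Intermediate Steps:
a(R) = -6 + R**2
w(Q) = sqrt(70 + Q)
w(a(-9)) - P = sqrt(70 + (-6 + (-9)**2)) - 1*5357 = sqrt(70 + (-6 + 81)) - 5357 = sqrt(70 + 75) - 5357 = sqrt(145) - 5357 = -5357 + sqrt(145)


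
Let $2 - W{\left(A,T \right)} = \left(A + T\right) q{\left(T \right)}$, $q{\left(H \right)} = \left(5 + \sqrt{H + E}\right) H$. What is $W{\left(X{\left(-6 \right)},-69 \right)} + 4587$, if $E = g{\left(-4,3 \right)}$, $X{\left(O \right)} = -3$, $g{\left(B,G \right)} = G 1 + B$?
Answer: $-20251 - 4968 i \sqrt{70} \approx -20251.0 - 41565.0 i$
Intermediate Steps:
$g{\left(B,G \right)} = B + G$ ($g{\left(B,G \right)} = G + B = B + G$)
$E = -1$ ($E = -4 + 3 = -1$)
$q{\left(H \right)} = H \left(5 + \sqrt{-1 + H}\right)$ ($q{\left(H \right)} = \left(5 + \sqrt{H - 1}\right) H = \left(5 + \sqrt{-1 + H}\right) H = H \left(5 + \sqrt{-1 + H}\right)$)
$W{\left(A,T \right)} = 2 - T \left(5 + \sqrt{-1 + T}\right) \left(A + T\right)$ ($W{\left(A,T \right)} = 2 - \left(A + T\right) T \left(5 + \sqrt{-1 + T}\right) = 2 - T \left(5 + \sqrt{-1 + T}\right) \left(A + T\right)$)
$W{\left(X{\left(-6 \right)},-69 \right)} + 4587 = \left(2 - \left(-69\right)^{2} \left(5 + \sqrt{-1 - 69}\right) - \left(-3\right) \left(-69\right) \left(5 + \sqrt{-1 - 69}\right)\right) + 4587 = \left(2 - 4761 \left(5 + \sqrt{-70}\right) - \left(-3\right) \left(-69\right) \left(5 + \sqrt{-70}\right)\right) + 4587 = \left(2 - 4761 \left(5 + i \sqrt{70}\right) - \left(-3\right) \left(-69\right) \left(5 + i \sqrt{70}\right)\right) + 4587 = \left(2 - \left(23805 + 4761 i \sqrt{70}\right) - \left(1035 + 207 i \sqrt{70}\right)\right) + 4587 = \left(-24838 - 4968 i \sqrt{70}\right) + 4587 = -20251 - 4968 i \sqrt{70}$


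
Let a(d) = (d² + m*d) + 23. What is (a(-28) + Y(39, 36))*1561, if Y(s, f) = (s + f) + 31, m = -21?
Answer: 2343061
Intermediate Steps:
Y(s, f) = 31 + f + s (Y(s, f) = (f + s) + 31 = 31 + f + s)
a(d) = 23 + d² - 21*d (a(d) = (d² - 21*d) + 23 = 23 + d² - 21*d)
(a(-28) + Y(39, 36))*1561 = ((23 + (-28)² - 21*(-28)) + (31 + 36 + 39))*1561 = ((23 + 784 + 588) + 106)*1561 = (1395 + 106)*1561 = 1501*1561 = 2343061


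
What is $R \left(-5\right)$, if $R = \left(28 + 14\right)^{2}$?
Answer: $-8820$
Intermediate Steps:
$R = 1764$ ($R = 42^{2} = 1764$)
$R \left(-5\right) = 1764 \left(-5\right) = -8820$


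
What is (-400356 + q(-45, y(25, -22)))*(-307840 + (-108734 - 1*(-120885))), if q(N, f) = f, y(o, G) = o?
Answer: 118373473059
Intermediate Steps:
(-400356 + q(-45, y(25, -22)))*(-307840 + (-108734 - 1*(-120885))) = (-400356 + 25)*(-307840 + (-108734 - 1*(-120885))) = -400331*(-307840 + (-108734 + 120885)) = -400331*(-307840 + 12151) = -400331*(-295689) = 118373473059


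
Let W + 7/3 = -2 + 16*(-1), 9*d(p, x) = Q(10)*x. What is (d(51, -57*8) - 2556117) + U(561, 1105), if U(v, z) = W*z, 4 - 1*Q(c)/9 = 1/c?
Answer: -38705456/15 ≈ -2.5804e+6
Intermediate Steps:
Q(c) = 36 - 9/c
d(p, x) = 39*x/10 (d(p, x) = ((36 - 9/10)*x)/9 = (351*x/10)/9 = 39*x/10)
W = -61/3 (W = -7/3 + (-2 + 16*(-1)) = -7/3 + (-2 - 16) = -7/3 - 18 = -61/3 ≈ -20.333)
U(v, z) = -61*z/3
(d(51, -57*8) - 2556117) + U(561, 1105) = (39*(-57*8)/10 - 2556117) - 61/3*1105 = ((39/10)*(-456) - 2556117) - 67405/3 = (-8892/5 - 2556117) - 67405/3 = -12789477/5 - 67405/3 = -38705456/15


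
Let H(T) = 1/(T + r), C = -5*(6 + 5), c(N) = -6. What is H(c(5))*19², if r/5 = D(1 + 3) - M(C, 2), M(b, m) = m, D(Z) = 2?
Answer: -361/6 ≈ -60.167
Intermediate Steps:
C = -55 (C = -5*11 = -55)
r = 0 (r = 5*(2 - 1*2) = 5*(2 - 2) = 5*0 = 0)
H(T) = 1/T (H(T) = 1/(T + 0) = 1/T)
H(c(5))*19² = 19²/(-6) = -⅙*361 = -361/6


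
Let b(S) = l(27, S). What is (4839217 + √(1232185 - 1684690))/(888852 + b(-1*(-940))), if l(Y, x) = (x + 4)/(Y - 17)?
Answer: 24196085/4444732 + 5*I*√452505/4444732 ≈ 5.4438 + 0.00075672*I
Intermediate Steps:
l(Y, x) = (4 + x)/(-17 + Y)
b(S) = ⅖ + S/10 (b(S) = (4 + S)/(-17 + 27) = (4 + S)/10 = ⅖ + S/10)
(4839217 + √(1232185 - 1684690))/(888852 + b(-1*(-940))) = (4839217 + √(1232185 - 1684690))/(888852 + (⅖ + (-1*(-940))/10)) = (4839217 + √(-452505))/(888852 + (⅖ + (⅒)*940)) = (4839217 + I*√452505)/(888852 + (⅖ + 94)) = (4839217 + I*√452505)/(888852 + 472/5) = (4839217 + I*√452505)/(4444732/5) = (4839217 + I*√452505)*(5/4444732) = 24196085/4444732 + 5*I*√452505/4444732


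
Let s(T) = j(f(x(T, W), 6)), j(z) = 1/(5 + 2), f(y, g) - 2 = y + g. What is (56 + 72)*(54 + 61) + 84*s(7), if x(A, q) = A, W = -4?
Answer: 14732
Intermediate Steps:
f(y, g) = 2 + g + y (f(y, g) = 2 + (y + g) = 2 + (g + y) = 2 + g + y)
j(z) = ⅐ (j(z) = 1/7 = ⅐)
s(T) = ⅐
(56 + 72)*(54 + 61) + 84*s(7) = (56 + 72)*(54 + 61) + 84*(⅐) = 128*115 + 12 = 14720 + 12 = 14732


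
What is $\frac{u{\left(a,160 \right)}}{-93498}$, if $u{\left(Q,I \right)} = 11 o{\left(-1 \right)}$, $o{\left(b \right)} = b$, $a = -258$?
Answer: $\frac{11}{93498} \approx 0.00011765$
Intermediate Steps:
$u{\left(Q,I \right)} = -11$ ($u{\left(Q,I \right)} = 11 \left(-1\right) = -11$)
$\frac{u{\left(a,160 \right)}}{-93498} = - \frac{11}{-93498} = \left(-11\right) \left(- \frac{1}{93498}\right) = \frac{11}{93498}$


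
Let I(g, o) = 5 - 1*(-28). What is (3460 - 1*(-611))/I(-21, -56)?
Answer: 1357/11 ≈ 123.36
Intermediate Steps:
I(g, o) = 33 (I(g, o) = 5 + 28 = 33)
(3460 - 1*(-611))/I(-21, -56) = (3460 - 1*(-611))/33 = (3460 + 611)*(1/33) = 4071*(1/33) = 1357/11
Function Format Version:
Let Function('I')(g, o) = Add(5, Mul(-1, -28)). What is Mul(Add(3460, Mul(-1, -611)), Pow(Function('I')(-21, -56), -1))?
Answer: Rational(1357, 11) ≈ 123.36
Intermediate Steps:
Function('I')(g, o) = 33 (Function('I')(g, o) = Add(5, 28) = 33)
Mul(Add(3460, Mul(-1, -611)), Pow(Function('I')(-21, -56), -1)) = Mul(Add(3460, Mul(-1, -611)), Pow(33, -1)) = Mul(Add(3460, 611), Rational(1, 33)) = Mul(4071, Rational(1, 33)) = Rational(1357, 11)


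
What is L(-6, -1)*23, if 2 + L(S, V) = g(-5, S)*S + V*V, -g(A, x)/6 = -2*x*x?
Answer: -59639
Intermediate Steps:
g(A, x) = 12*x² (g(A, x) = -(-12)*x*x = -(-12)*x² = 12*x²)
L(S, V) = -2 + V² + 12*S³ (L(S, V) = -2 + ((12*S²)*S + V*V) = -2 + (12*S³ + V²) = -2 + (V² + 12*S³) = -2 + V² + 12*S³)
L(-6, -1)*23 = (-2 + (-1)² + 12*(-6)³)*23 = (-2 + 1 + 12*(-216))*23 = (-2 + 1 - 2592)*23 = -2593*23 = -59639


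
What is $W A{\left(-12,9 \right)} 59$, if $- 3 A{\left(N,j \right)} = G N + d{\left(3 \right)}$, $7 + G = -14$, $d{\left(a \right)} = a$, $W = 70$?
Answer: $-351050$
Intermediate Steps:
$G = -21$ ($G = -7 - 14 = -21$)
$A{\left(N,j \right)} = -1 + 7 N$ ($A{\left(N,j \right)} = - \frac{- 21 N + 3}{3} = - \frac{3 - 21 N}{3} = -1 + 7 N$)
$W A{\left(-12,9 \right)} 59 = 70 \left(-1 + 7 \left(-12\right)\right) 59 = 70 \left(-1 - 84\right) 59 = 70 \left(-85\right) 59 = \left(-5950\right) 59 = -351050$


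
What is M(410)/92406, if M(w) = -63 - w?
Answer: -473/92406 ≈ -0.0051187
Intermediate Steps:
M(410)/92406 = (-63 - 1*410)/92406 = (-63 - 410)*(1/92406) = -473*1/92406 = -473/92406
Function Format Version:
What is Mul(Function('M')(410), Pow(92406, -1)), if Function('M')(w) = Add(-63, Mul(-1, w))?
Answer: Rational(-473, 92406) ≈ -0.0051187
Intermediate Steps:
Mul(Function('M')(410), Pow(92406, -1)) = Mul(Add(-63, Mul(-1, 410)), Pow(92406, -1)) = Mul(Add(-63, -410), Rational(1, 92406)) = Mul(-473, Rational(1, 92406)) = Rational(-473, 92406)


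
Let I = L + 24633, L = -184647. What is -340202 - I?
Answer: -180188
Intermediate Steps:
I = -160014 (I = -184647 + 24633 = -160014)
-340202 - I = -340202 - 1*(-160014) = -340202 + 160014 = -180188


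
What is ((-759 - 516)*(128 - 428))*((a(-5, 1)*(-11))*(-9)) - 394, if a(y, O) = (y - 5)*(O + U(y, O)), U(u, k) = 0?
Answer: -378675394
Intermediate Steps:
a(y, O) = O*(-5 + y) (a(y, O) = (y - 5)*(O + 0) = (-5 + y)*O = O*(-5 + y))
((-759 - 516)*(128 - 428))*((a(-5, 1)*(-11))*(-9)) - 394 = ((-759 - 516)*(128 - 428))*(((1*(-5 - 5))*(-11))*(-9)) - 394 = (-1275*(-300))*(((1*(-10))*(-11))*(-9)) - 394 = 382500*(-10*(-11)*(-9)) - 394 = 382500*(110*(-9)) - 394 = 382500*(-990) - 394 = -378675000 - 394 = -378675394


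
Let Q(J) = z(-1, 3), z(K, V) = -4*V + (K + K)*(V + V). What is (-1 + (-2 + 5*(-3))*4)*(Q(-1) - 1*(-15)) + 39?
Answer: 660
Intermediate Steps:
z(K, V) = -4*V + 4*K*V (z(K, V) = -4*V + (2*K)*(2*V) = -4*V + 4*K*V)
Q(J) = -24 (Q(J) = 4*3*(-1 - 1) = 4*3*(-2) = -24)
(-1 + (-2 + 5*(-3))*4)*(Q(-1) - 1*(-15)) + 39 = (-1 + (-2 + 5*(-3))*4)*(-24 - 1*(-15)) + 39 = (-1 + (-2 - 15)*4)*(-24 + 15) + 39 = (-1 - 17*4)*(-9) + 39 = (-1 - 68)*(-9) + 39 = -69*(-9) + 39 = 621 + 39 = 660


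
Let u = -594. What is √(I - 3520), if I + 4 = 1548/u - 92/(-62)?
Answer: 10*I*√36891426/1023 ≈ 59.373*I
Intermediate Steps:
I = -5240/1023 (I = -4 + (1548/(-594) - 92/(-62)) = -4 + (1548*(-1/594) - 92*(-1/62)) = -4 + (-86/33 + 46/31) = -4 - 1148/1023 = -5240/1023 ≈ -5.1222)
√(I - 3520) = √(-5240/1023 - 3520) = √(-3606200/1023) = 10*I*√36891426/1023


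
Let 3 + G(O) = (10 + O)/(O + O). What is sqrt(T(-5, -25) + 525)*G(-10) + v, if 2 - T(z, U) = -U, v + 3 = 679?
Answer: 676 - 3*sqrt(502) ≈ 608.78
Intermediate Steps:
v = 676 (v = -3 + 679 = 676)
T(z, U) = 2 + U (T(z, U) = 2 - (-1)*U = 2 + U)
G(O) = -3 + (10 + O)/(2*O) (G(O) = -3 + (10 + O)/(O + O) = -3 + (10 + O)/((2*O)) = -3 + (10 + O)*(1/(2*O)) = -3 + (10 + O)/(2*O))
sqrt(T(-5, -25) + 525)*G(-10) + v = sqrt((2 - 25) + 525)*(-5/2 + 5/(-10)) + 676 = sqrt(-23 + 525)*(-5/2 + 5*(-1/10)) + 676 = sqrt(502)*(-5/2 - 1/2) + 676 = sqrt(502)*(-3) + 676 = -3*sqrt(502) + 676 = 676 - 3*sqrt(502)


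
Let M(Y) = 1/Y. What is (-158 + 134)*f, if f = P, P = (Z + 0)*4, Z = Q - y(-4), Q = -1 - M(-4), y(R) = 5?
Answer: 552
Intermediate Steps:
Q = -¾ (Q = -1 - 1/(-4) = -1 - 1*(-¼) = -1 + ¼ = -¾ ≈ -0.75000)
Z = -23/4 (Z = -¾ - 1*5 = -¾ - 5 = -23/4 ≈ -5.7500)
P = -23 (P = (-23/4 + 0)*4 = -23/4*4 = -23)
f = -23
(-158 + 134)*f = (-158 + 134)*(-23) = -24*(-23) = 552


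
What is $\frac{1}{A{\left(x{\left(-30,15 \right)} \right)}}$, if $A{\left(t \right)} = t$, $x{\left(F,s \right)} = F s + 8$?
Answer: $- \frac{1}{442} \approx -0.0022624$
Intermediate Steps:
$x{\left(F,s \right)} = 8 + F s$
$\frac{1}{A{\left(x{\left(-30,15 \right)} \right)}} = \frac{1}{8 - 450} = \frac{1}{-442} = - \frac{1}{442}$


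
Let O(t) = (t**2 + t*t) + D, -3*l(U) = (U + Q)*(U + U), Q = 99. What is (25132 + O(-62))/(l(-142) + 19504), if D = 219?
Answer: 99117/46300 ≈ 2.1408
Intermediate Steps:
l(U) = -2*U*(99 + U)/3 (l(U) = -(U + 99)*(U + U)/3 = -(99 + U)*2*U/3 = -2*U*(99 + U)/3)
O(t) = 219 + 2*t**2 (O(t) = (t**2 + t*t) + 219 = (t**2 + t**2) + 219 = 2*t**2 + 219 = 219 + 2*t**2)
(25132 + O(-62))/(l(-142) + 19504) = (25132 + (219 + 2*(-62)**2))/(-2/3*(-142)*(99 - 142) + 19504) = (25132 + (219 + 2*3844))/(-2/3*(-142)*(-43) + 19504) = (25132 + (219 + 7688))/(-12212/3 + 19504) = (25132 + 7907)/(46300/3) = 33039*(3/46300) = 99117/46300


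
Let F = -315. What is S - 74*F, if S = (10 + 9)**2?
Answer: 23671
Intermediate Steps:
S = 361 (S = 19**2 = 361)
S - 74*F = 361 - 74*(-315) = 361 + 23310 = 23671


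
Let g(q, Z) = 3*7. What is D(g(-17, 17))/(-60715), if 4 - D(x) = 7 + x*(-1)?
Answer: -18/60715 ≈ -0.00029647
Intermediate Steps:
g(q, Z) = 21
D(x) = -3 + x (D(x) = 4 - (7 + x*(-1)) = 4 - (7 - x) = 4 + (-7 + x) = -3 + x)
D(g(-17, 17))/(-60715) = (-3 + 21)/(-60715) = 18*(-1/60715) = -18/60715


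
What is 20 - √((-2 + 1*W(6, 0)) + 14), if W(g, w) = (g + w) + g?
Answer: 20 - 2*√6 ≈ 15.101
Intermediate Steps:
W(g, w) = w + 2*g
20 - √((-2 + 1*W(6, 0)) + 14) = 20 - √((-2 + 1*(0 + 2*6)) + 14) = 20 - √((-2 + 1*(0 + 12)) + 14) = 20 - √((-2 + 1*12) + 14) = 20 - √((-2 + 12) + 14) = 20 - √(10 + 14) = 20 - √24 = 20 - 2*√6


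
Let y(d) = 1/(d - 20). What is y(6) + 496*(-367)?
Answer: -2548449/14 ≈ -1.8203e+5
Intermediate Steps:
y(d) = 1/(-20 + d)
y(6) + 496*(-367) = 1/(-20 + 6) + 496*(-367) = 1/(-14) - 182032 = -1/14 - 182032 = -2548449/14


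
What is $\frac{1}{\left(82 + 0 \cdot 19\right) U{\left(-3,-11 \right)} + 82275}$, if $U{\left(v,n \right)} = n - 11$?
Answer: $\frac{1}{80471} \approx 1.2427 \cdot 10^{-5}$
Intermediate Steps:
$U{\left(v,n \right)} = -11 + n$
$\frac{1}{\left(82 + 0 \cdot 19\right) U{\left(-3,-11 \right)} + 82275} = \frac{1}{\left(82 + 0 \cdot 19\right) \left(-11 - 11\right) + 82275} = \frac{1}{\left(82 + 0\right) \left(-22\right) + 82275} = \frac{1}{82 \left(-22\right) + 82275} = \frac{1}{-1804 + 82275} = \frac{1}{80471}$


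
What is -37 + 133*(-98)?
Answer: -13071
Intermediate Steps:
-37 + 133*(-98) = -37 - 13034 = -13071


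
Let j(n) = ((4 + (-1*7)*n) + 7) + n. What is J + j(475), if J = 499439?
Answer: 496600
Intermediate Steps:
j(n) = 11 - 6*n (j(n) = ((4 - 7*n) + 7) + n = (11 - 7*n) + n = 11 - 6*n)
J + j(475) = 499439 + (11 - 6*475) = 499439 + (11 - 2850) = 499439 - 2839 = 496600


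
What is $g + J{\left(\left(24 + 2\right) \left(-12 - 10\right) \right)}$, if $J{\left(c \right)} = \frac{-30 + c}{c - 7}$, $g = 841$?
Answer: $\frac{487541}{579} \approx 842.04$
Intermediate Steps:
$J{\left(c \right)} = \frac{-30 + c}{-7 + c}$
$g + J{\left(\left(24 + 2\right) \left(-12 - 10\right) \right)} = 841 + \frac{-30 + \left(24 + 2\right) \left(-12 - 10\right)}{-7 + \left(24 + 2\right) \left(-12 - 10\right)} = 841 + \frac{-30 + 26 \left(-22\right)}{-7 + 26 \left(-22\right)} = 841 + \frac{-30 - 572}{-7 - 572} = 841 + \frac{1}{-579} \left(-602\right) = 841 - - \frac{602}{579} = 841 + \frac{602}{579} = \frac{487541}{579}$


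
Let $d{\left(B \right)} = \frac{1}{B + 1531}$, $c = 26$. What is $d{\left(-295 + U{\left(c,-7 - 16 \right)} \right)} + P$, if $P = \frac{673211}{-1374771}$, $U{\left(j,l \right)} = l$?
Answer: $- \frac{815230172}{1667597223} \approx -0.48886$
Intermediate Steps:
$d{\left(B \right)} = \frac{1}{1531 + B}$
$P = - \frac{673211}{1374771}$ ($P = 673211 \left(- \frac{1}{1374771}\right) = - \frac{673211}{1374771} \approx -0.48969$)
$d{\left(-295 + U{\left(c,-7 - 16 \right)} \right)} + P = \frac{1}{1531 - 318} - \frac{673211}{1374771} = \frac{1}{1213} - \frac{673211}{1374771} = - \frac{815230172}{1667597223}$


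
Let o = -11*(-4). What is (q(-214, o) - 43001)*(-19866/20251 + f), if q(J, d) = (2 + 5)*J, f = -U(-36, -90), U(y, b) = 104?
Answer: 1228617390/263 ≈ 4.6716e+6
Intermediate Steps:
o = 44
f = -104 (f = -1*104 = -104)
q(J, d) = 7*J
(q(-214, o) - 43001)*(-19866/20251 + f) = (7*(-214) - 43001)*(-19866/20251 - 104) = (-1498 - 43001)*(-19866*1/20251 - 104) = -44499*(-258/263 - 104) = -44499*(-27610/263) = 1228617390/263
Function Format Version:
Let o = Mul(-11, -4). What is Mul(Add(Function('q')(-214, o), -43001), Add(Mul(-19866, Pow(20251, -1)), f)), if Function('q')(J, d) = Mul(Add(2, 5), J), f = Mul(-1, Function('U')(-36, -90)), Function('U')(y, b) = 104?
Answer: Rational(1228617390, 263) ≈ 4.6716e+6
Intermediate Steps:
o = 44
f = -104 (f = Mul(-1, 104) = -104)
Function('q')(J, d) = Mul(7, J)
Mul(Add(Function('q')(-214, o), -43001), Add(Mul(-19866, Pow(20251, -1)), f)) = Mul(Add(Mul(7, -214), -43001), Add(Mul(-19866, Pow(20251, -1)), -104)) = Mul(Add(-1498, -43001), Add(Mul(-19866, Rational(1, 20251)), -104)) = Mul(-44499, Add(Rational(-258, 263), -104)) = Mul(-44499, Rational(-27610, 263)) = Rational(1228617390, 263)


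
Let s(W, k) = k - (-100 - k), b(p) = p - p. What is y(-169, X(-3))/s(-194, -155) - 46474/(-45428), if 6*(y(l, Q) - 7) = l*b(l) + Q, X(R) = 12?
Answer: 389612/397495 ≈ 0.98017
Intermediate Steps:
b(p) = 0
s(W, k) = 100 + 2*k (s(W, k) = k + (100 + k) = 100 + 2*k)
y(l, Q) = 7 + Q/6 (y(l, Q) = 7 + (l*0 + Q)/6 = 7 + (0 + Q)/6 = 7 + Q/6)
y(-169, X(-3))/s(-194, -155) - 46474/(-45428) = (7 + (1/6)*12)/(100 + 2*(-155)) - 46474/(-45428) = (7 + 2)/(100 - 310) - 46474*(-1/45428) = 9/(-210) + 23237/22714 = 9*(-1/210) + 23237/22714 = -3/70 + 23237/22714 = 389612/397495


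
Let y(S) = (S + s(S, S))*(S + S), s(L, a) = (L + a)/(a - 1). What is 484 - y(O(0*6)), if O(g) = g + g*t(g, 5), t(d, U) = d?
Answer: 484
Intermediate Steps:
s(L, a) = (L + a)/(-1 + a)
O(g) = g + g**2 (O(g) = g + g*g = g + g**2)
y(S) = 2*S*(S + 2*S/(-1 + S)) (y(S) = (S + (S + S)/(-1 + S))*(S + S) = (S + (2*S)/(-1 + S))*(2*S) = (S + 2*S/(-1 + S))*(2*S) = 2*S*(S + 2*S/(-1 + S)))
484 - y(O(0*6)) = 484 - 2*((0*6)*(1 + 0*6))**2*(1 + (0*6)*(1 + 0*6))/(-1 + (0*6)*(1 + 0*6)) = 484 - 2*(0*(1 + 0))**2*(1 + 0*(1 + 0))/(-1 + 0*(1 + 0)) = 484 - 2*(0*1)**2*(1 + 0*1)/(-1 + 0*1) = 484 - 2*0**2*(1 + 0)/(-1 + 0) = 484 - 2*0/(-1) = 484 - 2*0*(-1) = 484 - 1*0 = 484 + 0 = 484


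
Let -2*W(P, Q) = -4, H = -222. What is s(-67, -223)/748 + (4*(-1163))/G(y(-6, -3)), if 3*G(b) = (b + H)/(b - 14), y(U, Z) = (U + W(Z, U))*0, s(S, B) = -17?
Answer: -1432853/1628 ≈ -880.13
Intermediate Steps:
W(P, Q) = 2 (W(P, Q) = -1/2*(-4) = 2)
y(U, Z) = 0 (y(U, Z) = (U + 2)*0 = (2 + U)*0 = 0)
G(b) = (-222 + b)/(3*(-14 + b)) (G(b) = ((b - 222)/(b - 14))/3 = ((-222 + b)/(-14 + b))/3 = (-222 + b)/(3*(-14 + b)))
s(-67, -223)/748 + (4*(-1163))/G(y(-6, -3)) = -17/748 + (4*(-1163))/(((-222 + 0)/(3*(-14 + 0)))) = -17*1/748 - 4652/((1/3)*(-222)/(-14)) = -1/44 - 4652/((1/3)*(-1/14)*(-222)) = -1/44 - 4652/37/7 = -1/44 - 4652*7/37 = -1/44 - 32564/37 = -1432853/1628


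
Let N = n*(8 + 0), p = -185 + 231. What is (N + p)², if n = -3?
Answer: 484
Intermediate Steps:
p = 46
N = -24 (N = -3*(8 + 0) = -3*8 = -24)
(N + p)² = (-24 + 46)² = 22² = 484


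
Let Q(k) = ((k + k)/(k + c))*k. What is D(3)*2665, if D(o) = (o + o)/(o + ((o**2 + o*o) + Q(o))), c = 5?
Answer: 21320/31 ≈ 687.74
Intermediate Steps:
Q(k) = 2*k**2/(5 + k) (Q(k) = ((k + k)/(k + 5))*k = ((2*k)/(5 + k))*k = (2*k/(5 + k))*k = 2*k**2/(5 + k))
D(o) = 2*o/(o + 2*o**2 + 2*o**2/(5 + o)) (D(o) = (o + o)/(o + ((o**2 + o*o) + 2*o**2/(5 + o))) = (2*o)/(o + ((o**2 + o**2) + 2*o**2/(5 + o))) = (2*o)/(o + (2*o**2 + 2*o**2/(5 + o))) = (2*o)/(o + 2*o**2 + 2*o**2/(5 + o)) = 2*o/(o + 2*o**2 + 2*o**2/(5 + o)))
D(3)*2665 = (2*(5 + 3)/(5 + 2*3**2 + 13*3))*2665 = (2*8/(5 + 2*9 + 39))*2665 = (2*8/(5 + 18 + 39))*2665 = (2*8/62)*2665 = (2*(1/62)*8)*2665 = (8/31)*2665 = 21320/31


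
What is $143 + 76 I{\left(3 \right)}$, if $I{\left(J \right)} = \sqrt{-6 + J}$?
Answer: $143 + 76 i \sqrt{3} \approx 143.0 + 131.64 i$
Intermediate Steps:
$143 + 76 I{\left(3 \right)} = 143 + 76 \sqrt{-6 + 3} = 143 + 76 \sqrt{-3} = 143 + 76 i \sqrt{3}$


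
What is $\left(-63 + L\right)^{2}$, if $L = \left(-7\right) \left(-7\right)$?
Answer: $196$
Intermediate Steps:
$L = 49$
$\left(-63 + L\right)^{2} = \left(-63 + 49\right)^{2} = \left(-14\right)^{2} = 196$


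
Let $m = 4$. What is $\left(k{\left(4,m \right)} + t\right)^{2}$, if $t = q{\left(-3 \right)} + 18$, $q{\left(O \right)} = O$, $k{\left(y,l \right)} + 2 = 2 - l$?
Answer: $121$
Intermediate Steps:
$k{\left(y,l \right)} = - l$ ($k{\left(y,l \right)} = -2 - \left(-2 + l\right) = - l$)
$t = 15$ ($t = -3 + 18 = 15$)
$\left(k{\left(4,m \right)} + t\right)^{2} = \left(\left(-1\right) 4 + 15\right)^{2} = \left(-4 + 15\right)^{2} = 11^{2} = 121$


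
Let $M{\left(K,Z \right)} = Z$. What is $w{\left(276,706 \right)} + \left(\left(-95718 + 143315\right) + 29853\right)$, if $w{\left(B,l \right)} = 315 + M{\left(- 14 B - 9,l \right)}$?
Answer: $78471$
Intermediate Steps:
$w{\left(B,l \right)} = 315 + l$
$w{\left(276,706 \right)} + \left(\left(-95718 + 143315\right) + 29853\right) = \left(315 + 706\right) + \left(\left(-95718 + 143315\right) + 29853\right) = 1021 + \left(47597 + 29853\right) = 1021 + 77450 = 78471$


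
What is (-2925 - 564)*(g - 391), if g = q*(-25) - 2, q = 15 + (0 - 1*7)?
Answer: 2068977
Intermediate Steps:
q = 8 (q = 15 + (0 - 7) = 15 - 7 = 8)
g = -202 (g = 8*(-25) - 2 = -200 - 2 = -202)
(-2925 - 564)*(g - 391) = (-2925 - 564)*(-202 - 391) = -3489*(-593) = 2068977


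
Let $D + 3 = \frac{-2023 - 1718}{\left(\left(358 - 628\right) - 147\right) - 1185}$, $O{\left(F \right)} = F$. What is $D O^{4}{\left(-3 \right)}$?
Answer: $- \frac{9585}{178} \approx -53.848$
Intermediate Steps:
$D = - \frac{355}{534}$ ($D = -3 + \frac{-2023 - 1718}{\left(\left(358 - 628\right) - 147\right) - 1185} = -3 - \frac{3741}{\left(-270 - 147\right) - 1185} = -3 - \frac{3741}{-417 - 1185} = -3 - \frac{3741}{-1602} = -3 - - \frac{1247}{534} = -3 + \frac{1247}{534} = - \frac{355}{534} \approx -0.66479$)
$D O^{4}{\left(-3 \right)} = - \frac{355 \left(-3\right)^{4}}{534} = \left(- \frac{355}{534}\right) 81 = - \frac{9585}{178}$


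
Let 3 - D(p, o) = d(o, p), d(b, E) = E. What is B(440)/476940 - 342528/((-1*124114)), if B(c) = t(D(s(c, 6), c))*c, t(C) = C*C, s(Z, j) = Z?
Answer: 264805323734/1479873279 ≈ 178.94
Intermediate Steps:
D(p, o) = 3 - p
t(C) = C**2
B(c) = c*(3 - c)**2 (B(c) = (3 - c)**2*c = c*(3 - c)**2)
B(440)/476940 - 342528/((-1*124114)) = (440*(-3 + 440)**2)/476940 - 342528/((-1*124114)) = (440*437**2)*(1/476940) - 342528/(-124114) = (440*190969)*(1/476940) - 342528*(-1/124114) = 84026360*(1/476940) + 171264/62057 = 4201318/23847 + 171264/62057 = 264805323734/1479873279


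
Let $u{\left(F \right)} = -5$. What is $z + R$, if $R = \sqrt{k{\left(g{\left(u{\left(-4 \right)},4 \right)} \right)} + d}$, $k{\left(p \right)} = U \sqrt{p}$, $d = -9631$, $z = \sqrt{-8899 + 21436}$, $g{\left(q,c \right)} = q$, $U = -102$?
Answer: $\sqrt{-9631 - 102 i \sqrt{5}} + 3 \sqrt{1393} \approx 113.13 - 98.145 i$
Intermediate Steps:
$z = 3 \sqrt{1393}$ ($z = \sqrt{12537} = 3 \sqrt{1393} \approx 111.97$)
$k{\left(p \right)} = - 102 \sqrt{p}$
$R = \sqrt{-9631 - 102 i \sqrt{5}}$ ($R = \sqrt{- 102 \sqrt{-5} - 9631} = \sqrt{- 102 i \sqrt{5} - 9631} = \sqrt{-9631 - 102 i \sqrt{5}} \approx 1.162 - 98.145 i$)
$z + R = 3 \sqrt{1393} + \sqrt{-9631 - 102 i \sqrt{5}} = \sqrt{-9631 - 102 i \sqrt{5}} + 3 \sqrt{1393}$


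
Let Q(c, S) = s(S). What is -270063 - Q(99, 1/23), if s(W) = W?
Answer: -6211450/23 ≈ -2.7006e+5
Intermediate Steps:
Q(c, S) = S
-270063 - Q(99, 1/23) = -270063 - 1/23 = -6211450/23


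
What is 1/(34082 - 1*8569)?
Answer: 1/25513 ≈ 3.9196e-5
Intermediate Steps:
1/(34082 - 1*8569) = 1/(34082 - 8569) = 1/25513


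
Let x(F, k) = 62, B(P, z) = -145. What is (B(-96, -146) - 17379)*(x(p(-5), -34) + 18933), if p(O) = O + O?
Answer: -332868380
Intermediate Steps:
p(O) = 2*O
(B(-96, -146) - 17379)*(x(p(-5), -34) + 18933) = (-145 - 17379)*(62 + 18933) = -17524*18995 = -332868380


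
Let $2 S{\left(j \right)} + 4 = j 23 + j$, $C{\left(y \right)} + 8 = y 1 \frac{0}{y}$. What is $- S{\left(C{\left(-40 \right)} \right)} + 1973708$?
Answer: $1973806$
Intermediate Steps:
$C{\left(y \right)} = -8$ ($C{\left(y \right)} = -8 + y 1 \frac{0}{y} = -8 + y 0 = -8 + 0 = -8$)
$S{\left(j \right)} = -2 + 12 j$ ($S{\left(j \right)} = -2 + \frac{j 23 + j}{2} = -2 + \frac{23 j + j}{2} = -2 + \frac{24 j}{2} = -2 + 12 j$)
$- S{\left(C{\left(-40 \right)} \right)} + 1973708 = - (-2 + 12 \left(-8\right)) + 1973708 = - (-2 - 96) + 1973708 = \left(-1\right) \left(-98\right) + 1973708 = 98 + 1973708 = 1973806$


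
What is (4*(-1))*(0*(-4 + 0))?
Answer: 0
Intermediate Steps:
(4*(-1))*(0*(-4 + 0)) = -0*(-4) = -4*0 = 0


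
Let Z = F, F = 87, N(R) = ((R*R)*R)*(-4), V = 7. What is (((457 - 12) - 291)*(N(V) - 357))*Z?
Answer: -23165142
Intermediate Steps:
N(R) = -4*R³ (N(R) = (R²*R)*(-4) = R³*(-4) = -4*R³)
Z = 87
(((457 - 12) - 291)*(N(V) - 357))*Z = (((457 - 12) - 291)*(-4*7³ - 357))*87 = ((445 - 291)*(-4*343 - 357))*87 = (154*(-1372 - 357))*87 = (154*(-1729))*87 = -266266*87 = -23165142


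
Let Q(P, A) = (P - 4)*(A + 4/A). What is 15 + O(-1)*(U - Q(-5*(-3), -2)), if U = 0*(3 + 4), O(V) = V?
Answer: -29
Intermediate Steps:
Q(P, A) = (-4 + P)*(A + 4/A)
U = 0 (U = 0*7 = 0)
15 + O(-1)*(U - Q(-5*(-3), -2)) = 15 - (0 - (-16 + 4*(-5*(-3)) + (-2)²*(-4 - 5*(-3)))/(-2)) = 15 - (0 - (-1)*(-16 + 4*15 + 4*(-4 + 15))/2) = 15 - (0 - (-1)*(-16 + 60 + 4*11)/2) = 15 - (0 - (-1)*(-16 + 60 + 44)/2) = 15 - (0 - (-1)*88/2) = 15 - (0 - 1*(-44)) = 15 - (0 + 44) = 15 - 1*44 = 15 - 44 = -29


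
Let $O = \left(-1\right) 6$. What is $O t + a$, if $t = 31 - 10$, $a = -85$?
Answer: $-211$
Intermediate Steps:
$O = -6$
$t = 21$ ($t = 31 - 10 = 21$)
$O t + a = \left(-6\right) 21 - 85 = -126 - 85 = -211$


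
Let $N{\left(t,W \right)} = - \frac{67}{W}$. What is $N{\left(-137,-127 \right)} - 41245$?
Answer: $- \frac{5238048}{127} \approx -41245.0$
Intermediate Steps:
$N{\left(-137,-127 \right)} - 41245 = - \frac{67}{-127} - 41245 = \left(-67\right) \left(- \frac{1}{127}\right) - 41245 = \frac{67}{127} - 41245 = - \frac{5238048}{127}$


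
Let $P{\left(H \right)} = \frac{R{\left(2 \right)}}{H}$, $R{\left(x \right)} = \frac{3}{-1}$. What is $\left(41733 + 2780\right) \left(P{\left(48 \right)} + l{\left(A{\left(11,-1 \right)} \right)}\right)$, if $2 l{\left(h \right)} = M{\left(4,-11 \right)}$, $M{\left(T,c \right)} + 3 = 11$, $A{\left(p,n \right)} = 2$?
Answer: $\frac{2804319}{16} \approx 1.7527 \cdot 10^{5}$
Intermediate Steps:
$R{\left(x \right)} = -3$ ($R{\left(x \right)} = 3 \left(-1\right) = -3$)
$M{\left(T,c \right)} = 8$ ($M{\left(T,c \right)} = -3 + 11 = 8$)
$l{\left(h \right)} = 4$ ($l{\left(h \right)} = \frac{1}{2} \cdot 8 = 4$)
$P{\left(H \right)} = - \frac{3}{H}$
$\left(41733 + 2780\right) \left(P{\left(48 \right)} + l{\left(A{\left(11,-1 \right)} \right)}\right) = \left(41733 + 2780\right) \left(- \frac{3}{48} + 4\right) = 44513 \left(\left(-3\right) \frac{1}{48} + 4\right) = 44513 \left(- \frac{1}{16} + 4\right) = 44513 \cdot \frac{63}{16} = \frac{2804319}{16}$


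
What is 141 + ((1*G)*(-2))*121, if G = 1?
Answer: -101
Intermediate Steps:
141 + ((1*G)*(-2))*121 = 141 + ((1*1)*(-2))*121 = 141 + (1*(-2))*121 = 141 - 2*121 = 141 - 242 = -101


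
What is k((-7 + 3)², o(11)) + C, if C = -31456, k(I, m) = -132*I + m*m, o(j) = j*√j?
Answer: -32237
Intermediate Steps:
o(j) = j^(3/2)
k(I, m) = m² - 132*I (k(I, m) = -132*I + m² = m² - 132*I)
k((-7 + 3)², o(11)) + C = ((11^(3/2))² - 132*(-7 + 3)²) - 31456 = ((11*√11)² - 132*(-4)²) - 31456 = (1331 - 132*16) - 31456 = (1331 - 2112) - 31456 = -781 - 31456 = -32237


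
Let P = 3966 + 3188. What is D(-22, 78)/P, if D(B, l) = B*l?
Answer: -858/3577 ≈ -0.23987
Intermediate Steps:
P = 7154
D(-22, 78)/P = -22*78/7154 = -1716*1/7154 = -858/3577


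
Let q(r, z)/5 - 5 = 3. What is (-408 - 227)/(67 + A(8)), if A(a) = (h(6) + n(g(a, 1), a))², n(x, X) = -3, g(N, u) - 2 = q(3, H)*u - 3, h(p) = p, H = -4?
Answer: -635/76 ≈ -8.3553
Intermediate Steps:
q(r, z) = 40 (q(r, z) = 25 + 5*3 = 25 + 15 = 40)
g(N, u) = -1 + 40*u (g(N, u) = 2 + (40*u - 3) = 2 + (-3 + 40*u) = -1 + 40*u)
A(a) = 9 (A(a) = (6 - 3)² = 3² = 9)
(-408 - 227)/(67 + A(8)) = (-408 - 227)/(67 + 9) = -635/76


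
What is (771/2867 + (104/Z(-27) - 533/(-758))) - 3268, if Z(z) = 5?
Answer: -35273285251/10865930 ≈ -3246.2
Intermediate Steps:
(771/2867 + (104/Z(-27) - 533/(-758))) - 3268 = (771/2867 + (104/5 - 533/(-758))) - 3268 = (771*(1/2867) + (104*(1/5) - 533*(-1/758))) - 3268 = (771/2867 + (104/5 + 533/758)) - 3268 = (771/2867 + 81497/3790) - 3268 = 236573989/10865930 - 3268 = -35273285251/10865930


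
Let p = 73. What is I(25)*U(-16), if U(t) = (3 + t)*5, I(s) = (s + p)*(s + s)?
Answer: -318500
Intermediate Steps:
I(s) = 2*s*(73 + s) (I(s) = (s + 73)*(s + s) = (73 + s)*(2*s) = 2*s*(73 + s))
U(t) = 15 + 5*t
I(25)*U(-16) = (2*25*(73 + 25))*(15 + 5*(-16)) = (2*25*98)*(15 - 80) = 4900*(-65) = -318500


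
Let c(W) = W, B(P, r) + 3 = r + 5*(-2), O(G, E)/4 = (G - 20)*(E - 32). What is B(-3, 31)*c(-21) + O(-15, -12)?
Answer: 5782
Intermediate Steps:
O(G, E) = 4*(-32 + E)*(-20 + G) (O(G, E) = 4*((G - 20)*(E - 32)) = 4*((-20 + G)*(-32 + E)) = 4*((-32 + E)*(-20 + G)) = 4*(-32 + E)*(-20 + G))
B(P, r) = -13 + r (B(P, r) = -3 + (r + 5*(-2)) = -3 + (r - 10) = -3 + (-10 + r) = -13 + r)
B(-3, 31)*c(-21) + O(-15, -12) = (-13 + 31)*(-21) + (2560 - 128*(-15) - 80*(-12) + 4*(-12)*(-15)) = 18*(-21) + (2560 + 1920 + 960 + 720) = -378 + 6160 = 5782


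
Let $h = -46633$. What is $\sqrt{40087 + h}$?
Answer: $i \sqrt{6546} \approx 80.907 i$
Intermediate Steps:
$\sqrt{40087 + h} = \sqrt{40087 - 46633} = \sqrt{-6546} = i \sqrt{6546}$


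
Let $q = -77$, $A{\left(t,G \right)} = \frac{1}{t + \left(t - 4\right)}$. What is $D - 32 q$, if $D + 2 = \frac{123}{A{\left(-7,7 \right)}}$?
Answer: $248$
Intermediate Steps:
$A{\left(t,G \right)} = \frac{1}{-4 + 2 t}$ ($A{\left(t,G \right)} = \frac{1}{t + \left(-4 + t\right)} = \frac{1}{-4 + 2 t}$)
$D = -2216$ ($D = -2 + \frac{123}{\frac{1}{2} \frac{1}{-2 - 7}} = -2 + \frac{123}{\frac{1}{2} \frac{1}{-9}} = -2 + \frac{123}{\frac{1}{2} \left(- \frac{1}{9}\right)} = -2 + \frac{123}{- \frac{1}{18}} = -2 + 123 \left(-18\right) = -2 - 2214 = -2216$)
$D - 32 q = -2216 - -2464 = -2216 + 2464 = 248$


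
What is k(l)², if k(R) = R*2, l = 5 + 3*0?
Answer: 100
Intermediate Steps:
l = 5 (l = 5 + 0 = 5)
k(R) = 2*R
k(l)² = (2*5)² = 10² = 100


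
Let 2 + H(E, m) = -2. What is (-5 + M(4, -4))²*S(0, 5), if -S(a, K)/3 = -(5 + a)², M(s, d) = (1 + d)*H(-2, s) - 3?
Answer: 1200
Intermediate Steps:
H(E, m) = -4 (H(E, m) = -2 - 2 = -4)
M(s, d) = -7 - 4*d (M(s, d) = (1 + d)*(-4) - 3 = (-4 - 4*d) - 3 = -7 - 4*d)
S(a, K) = 3*(5 + a)² (S(a, K) = -(-3)*(5 + a)² = 3*(5 + a)²)
(-5 + M(4, -4))²*S(0, 5) = (-5 + (-7 - 4*(-4)))²*(3*(5 + 0)²) = (-5 + (-7 + 16))²*(3*5²) = (-5 + 9)²*(3*25) = 4²*75 = 16*75 = 1200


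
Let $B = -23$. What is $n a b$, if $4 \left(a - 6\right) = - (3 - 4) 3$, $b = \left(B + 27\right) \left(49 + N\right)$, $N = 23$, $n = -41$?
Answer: $-79704$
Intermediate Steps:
$b = 288$ ($b = \left(-23 + 27\right) \left(49 + 23\right) = 4 \cdot 72 = 288$)
$a = \frac{27}{4}$ ($a = 6 + \frac{- (3 - 4) 3}{4} = 6 + \frac{\left(-1\right) \left(-1\right) 3}{4} = 6 + \frac{1 \cdot 3}{4} = 6 + \frac{1}{4} \cdot 3 = 6 + \frac{3}{4} = \frac{27}{4} \approx 6.75$)
$n a b = \left(-41\right) \frac{27}{4} \cdot 288 = \left(- \frac{1107}{4}\right) 288 = -79704$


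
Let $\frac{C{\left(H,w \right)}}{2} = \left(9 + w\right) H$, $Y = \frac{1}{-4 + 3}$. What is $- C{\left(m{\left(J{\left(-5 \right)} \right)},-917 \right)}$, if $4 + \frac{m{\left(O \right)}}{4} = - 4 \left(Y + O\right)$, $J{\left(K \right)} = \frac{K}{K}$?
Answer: $-29056$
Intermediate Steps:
$Y = -1$ ($Y = \frac{1}{-1} = -1$)
$J{\left(K \right)} = 1$
$m{\left(O \right)} = - 16 O$ ($m{\left(O \right)} = -16 + 4 \left(- 4 \left(-1 + O\right)\right) = -16 + 4 \left(4 - 4 O\right) = -16 - \left(-16 + 16 O\right) = - 16 O$)
$C{\left(H,w \right)} = 2 H \left(9 + w\right)$ ($C{\left(H,w \right)} = 2 \left(9 + w\right) H = 2 H \left(9 + w\right)$)
$- C{\left(m{\left(J{\left(-5 \right)} \right)},-917 \right)} = - 2 \left(\left(-16\right) 1\right) \left(9 - 917\right) = - 2 \left(-16\right) \left(-908\right) = \left(-1\right) 29056 = -29056$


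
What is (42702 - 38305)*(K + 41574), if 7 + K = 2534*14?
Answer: 338758071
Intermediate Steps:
K = 35469 (K = -7 + 2534*14 = -7 + 35476 = 35469)
(42702 - 38305)*(K + 41574) = (42702 - 38305)*(35469 + 41574) = 4397*77043 = 338758071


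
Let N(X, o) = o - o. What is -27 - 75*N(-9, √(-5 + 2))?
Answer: -27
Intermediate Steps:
N(X, o) = 0
-27 - 75*N(-9, √(-5 + 2)) = -27 - 75*0 = -27 + 0 = -27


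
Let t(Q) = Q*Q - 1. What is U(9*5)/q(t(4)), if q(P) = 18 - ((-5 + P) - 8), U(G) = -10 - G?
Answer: -55/16 ≈ -3.4375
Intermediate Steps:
t(Q) = -1 + Q² (t(Q) = Q² - 1 = -1 + Q²)
q(P) = 31 - P (q(P) = 18 - (-13 + P) = 18 + (13 - P) = 31 - P)
U(9*5)/q(t(4)) = (-10 - 9*5)/(31 - (-1 + 4²)) = (-10 - 1*45)/(31 - (-1 + 16)) = (-10 - 45)/(31 - 1*15) = -55/(31 - 15) = -55/16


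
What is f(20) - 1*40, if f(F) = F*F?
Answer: 360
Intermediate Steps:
f(F) = F²
f(20) - 1*40 = 20² - 1*40 = 400 - 40 = 360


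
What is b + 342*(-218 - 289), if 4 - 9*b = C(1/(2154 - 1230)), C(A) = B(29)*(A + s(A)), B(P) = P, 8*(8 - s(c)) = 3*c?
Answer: -11537241553/66528 ≈ -1.7342e+5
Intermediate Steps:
s(c) = 8 - 3*c/8
C(A) = 232 + 145*A/8 (C(A) = 29*(A + (8 - 3*A/8)) = 29*(8 + 5*A/8) = 232 + 145*A/8)
b = -1685521/66528 (b = 4/9 - (232 + 145/(8*(2154 - 1230)))/9 = 4/9 - (232 + (145/8)/924)/9 = 4/9 - (232 + (145/8)*(1/924))/9 = 4/9 - (232 + 145/7392)/9 = 4/9 - 1/9*1715089/7392 = 4/9 - 1715089/66528 = -1685521/66528 ≈ -25.336)
b + 342*(-218 - 289) = -1685521/66528 + 342*(-218 - 289) = -1685521/66528 + 342*(-507) = -1685521/66528 - 173394 = -11537241553/66528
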